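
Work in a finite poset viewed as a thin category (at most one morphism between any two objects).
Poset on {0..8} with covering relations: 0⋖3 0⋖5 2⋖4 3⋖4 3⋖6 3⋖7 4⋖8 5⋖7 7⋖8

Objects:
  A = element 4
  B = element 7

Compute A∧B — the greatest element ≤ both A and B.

Lower bounds of A=4 and B=7: {0,3}
  0 ≤ 3
  3 ≤ 3
glb = 3

Answer: A∧B = 3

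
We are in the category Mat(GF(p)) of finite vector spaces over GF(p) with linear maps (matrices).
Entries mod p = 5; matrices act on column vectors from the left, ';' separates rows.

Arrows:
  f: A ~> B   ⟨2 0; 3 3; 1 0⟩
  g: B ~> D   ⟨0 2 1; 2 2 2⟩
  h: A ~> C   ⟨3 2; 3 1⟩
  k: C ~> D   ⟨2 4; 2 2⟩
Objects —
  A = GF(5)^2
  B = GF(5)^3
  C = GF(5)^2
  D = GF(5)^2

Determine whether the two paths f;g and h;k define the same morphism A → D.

Answer: DOES NOT COMMUTE

Work:
Path 1 = f;g:
  e0=(1,0) f~>(2,3,1) g~>(2,2)
  e1=(0,1) f~>(0,3,0) g~>(1,1)
  ⟦path⟧₁ = ⟨2 1; 2 1⟩
Path 2 = h;k:
  e0=(1,0) h~>(3,3) k~>(3,2)
  e1=(0,1) h~>(2,1) k~>(3,1)
  ⟦path⟧₂ = ⟨3 3; 2 1⟩
Equal? differ; not commutative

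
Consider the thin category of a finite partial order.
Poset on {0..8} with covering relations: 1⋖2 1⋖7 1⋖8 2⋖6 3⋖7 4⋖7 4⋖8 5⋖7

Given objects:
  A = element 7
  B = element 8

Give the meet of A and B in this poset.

Lower bounds of A=7 and B=8: {1,4}
  maximal lower bounds 1 and 4 are incomparable: neither 1<=4 nor 4<=1
→ no greatest lower bound exists

Answer: NO MEET EXISTS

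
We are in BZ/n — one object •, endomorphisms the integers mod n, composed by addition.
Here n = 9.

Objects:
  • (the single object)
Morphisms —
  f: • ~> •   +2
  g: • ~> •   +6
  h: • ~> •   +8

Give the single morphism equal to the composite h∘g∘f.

Answer: +7

Derivation:
  0 +2≡2 +6≡8 +8≡7  (mod 9)
⟦path⟧: +7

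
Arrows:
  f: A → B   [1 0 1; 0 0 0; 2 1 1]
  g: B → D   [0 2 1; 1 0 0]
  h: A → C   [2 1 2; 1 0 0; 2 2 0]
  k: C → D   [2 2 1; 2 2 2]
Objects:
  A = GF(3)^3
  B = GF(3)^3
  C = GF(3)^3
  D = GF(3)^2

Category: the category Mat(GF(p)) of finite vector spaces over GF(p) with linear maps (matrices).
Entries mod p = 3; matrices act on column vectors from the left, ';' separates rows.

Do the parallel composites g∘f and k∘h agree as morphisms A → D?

Path 1 = f;g:
  e0=⟨1,0,0⟩ f→⟨1,0,2⟩ g→⟨2,1⟩
  e1=⟨0,1,0⟩ f→⟨0,0,1⟩ g→⟨1,0⟩
  e2=⟨0,0,1⟩ f→⟨1,0,1⟩ g→⟨1,1⟩
  composite₁ = [2 1 1; 1 0 1]
Path 2 = h;k:
  e0=⟨1,0,0⟩ h→⟨2,1,2⟩ k→⟨2,1⟩
  e1=⟨0,1,0⟩ h→⟨1,0,2⟩ k→⟨1,0⟩
  e2=⟨0,0,1⟩ h→⟨2,0,0⟩ k→⟨1,1⟩
  composite₂ = [2 1 1; 1 0 1]
Equal? YES — commutes

Answer: COMMUTES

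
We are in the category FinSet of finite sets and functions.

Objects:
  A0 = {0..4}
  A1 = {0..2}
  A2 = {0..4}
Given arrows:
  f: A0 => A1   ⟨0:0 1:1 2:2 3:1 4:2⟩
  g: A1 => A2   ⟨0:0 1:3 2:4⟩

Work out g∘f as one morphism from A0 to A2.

  0 f=>0 g=>0
  1 f=>1 g=>3
  2 f=>2 g=>4
  3 f=>1 g=>3
  4 f=>2 g=>4
⟦path⟧: ⟨0:0 1:3 2:4 3:3 4:4⟩

Answer: ⟨0:0 1:3 2:4 3:3 4:4⟩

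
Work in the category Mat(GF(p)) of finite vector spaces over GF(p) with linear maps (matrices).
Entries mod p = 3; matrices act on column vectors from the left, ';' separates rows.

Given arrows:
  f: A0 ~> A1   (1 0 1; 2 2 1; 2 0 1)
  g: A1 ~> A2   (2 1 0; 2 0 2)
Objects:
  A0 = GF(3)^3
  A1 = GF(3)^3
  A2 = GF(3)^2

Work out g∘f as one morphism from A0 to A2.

  e0=[1,0,0] f~>[1,2,2] g~>[1,0]
  e1=[0,1,0] f~>[0,2,0] g~>[2,0]
  e2=[0,0,1] f~>[1,1,1] g~>[0,1]
result: (1 2 0; 0 0 1)

Answer: (1 2 0; 0 0 1)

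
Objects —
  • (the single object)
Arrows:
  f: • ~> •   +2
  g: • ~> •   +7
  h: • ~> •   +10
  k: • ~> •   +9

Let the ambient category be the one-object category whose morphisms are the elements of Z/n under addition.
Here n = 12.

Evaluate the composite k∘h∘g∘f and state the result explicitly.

Answer: +4

Derivation:
  0 +2≡2 +7≡9 +10≡7 +9≡4  (mod 12)
result: +4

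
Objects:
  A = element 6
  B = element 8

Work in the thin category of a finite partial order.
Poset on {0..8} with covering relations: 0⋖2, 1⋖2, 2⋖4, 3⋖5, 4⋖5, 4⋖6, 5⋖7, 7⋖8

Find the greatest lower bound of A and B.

Answer: A∧B = 4

Derivation:
Common predecessors of 6,8: {0,1,2,4}
  0 <= 4
  1 <= 4
  2 <= 4
  4 <= 4
glb = 4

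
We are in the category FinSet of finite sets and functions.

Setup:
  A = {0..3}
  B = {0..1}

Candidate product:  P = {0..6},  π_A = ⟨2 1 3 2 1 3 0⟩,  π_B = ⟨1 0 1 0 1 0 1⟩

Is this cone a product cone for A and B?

|A|·|B| = 4·2 = 8;  |P| = 7
  → cardinalities differ; no bijection possible.

Answer: NOT A VALID PRODUCT — |P|=7 ≠ |A|·|B|=8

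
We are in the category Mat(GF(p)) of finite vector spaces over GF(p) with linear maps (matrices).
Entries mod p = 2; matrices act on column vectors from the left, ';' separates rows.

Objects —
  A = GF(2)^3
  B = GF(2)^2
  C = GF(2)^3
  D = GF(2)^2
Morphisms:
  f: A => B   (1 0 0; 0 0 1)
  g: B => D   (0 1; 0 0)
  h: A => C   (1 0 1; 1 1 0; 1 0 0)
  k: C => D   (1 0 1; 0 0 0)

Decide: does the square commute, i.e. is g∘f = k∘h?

Answer: COMMUTES

Trace:
1) trace f;g:
  e0=⟨1,0,0⟩ f=>⟨1,0⟩ g=>⟨0,0⟩
  e1=⟨0,1,0⟩ f=>⟨0,0⟩ g=>⟨0,0⟩
  e2=⟨0,0,1⟩ f=>⟨0,1⟩ g=>⟨1,0⟩
  ⟦path⟧₁ = (0 0 1; 0 0 0)
2) trace h;k:
  e0=⟨1,0,0⟩ h=>⟨1,1,1⟩ k=>⟨0,0⟩
  e1=⟨0,1,0⟩ h=>⟨0,1,0⟩ k=>⟨0,0⟩
  e2=⟨0,0,1⟩ h=>⟨1,0,0⟩ k=>⟨1,0⟩
  ⟦path⟧₂ = (0 0 1; 0 0 0)
Equal? YES — commutes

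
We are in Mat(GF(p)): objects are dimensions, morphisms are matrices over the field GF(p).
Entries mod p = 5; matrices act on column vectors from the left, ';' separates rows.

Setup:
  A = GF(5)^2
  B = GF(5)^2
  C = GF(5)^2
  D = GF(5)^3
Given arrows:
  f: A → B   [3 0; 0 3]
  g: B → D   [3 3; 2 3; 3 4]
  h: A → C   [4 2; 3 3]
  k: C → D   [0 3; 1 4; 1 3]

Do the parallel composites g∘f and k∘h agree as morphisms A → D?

1) trace f;g:
  e0=[1,0] f→[3,0] g→[4,1,4]
  e1=[0,1] f→[0,3] g→[4,4,2]
  ⟦path⟧₁ = [4 4; 1 4; 4 2]
2) trace h;k:
  e0=[1,0] h→[4,3] k→[4,1,3]
  e1=[0,1] h→[2,3] k→[4,4,1]
  ⟦path⟧₂ = [4 4; 1 4; 3 1]
Equal? NO — does not commute

Answer: DOES NOT COMMUTE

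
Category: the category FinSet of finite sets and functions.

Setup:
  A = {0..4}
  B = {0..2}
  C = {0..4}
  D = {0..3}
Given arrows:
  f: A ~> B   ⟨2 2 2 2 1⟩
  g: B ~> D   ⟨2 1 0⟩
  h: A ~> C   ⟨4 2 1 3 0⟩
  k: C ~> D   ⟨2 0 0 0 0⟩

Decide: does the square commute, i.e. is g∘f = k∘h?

Along f;g (path 1):
  0 f~>2 g~>0
  1 f~>2 g~>0
  2 f~>2 g~>0
  3 f~>2 g~>0
  4 f~>1 g~>1
  result₁ = ⟨0 0 0 0 1⟩
Along h;k (path 2):
  0 h~>4 k~>0
  1 h~>2 k~>0
  2 h~>1 k~>0
  3 h~>3 k~>0
  4 h~>0 k~>2
  result₂ = ⟨0 0 0 0 2⟩
Equal? distinct morphisms ✗

Answer: DOES NOT COMMUTE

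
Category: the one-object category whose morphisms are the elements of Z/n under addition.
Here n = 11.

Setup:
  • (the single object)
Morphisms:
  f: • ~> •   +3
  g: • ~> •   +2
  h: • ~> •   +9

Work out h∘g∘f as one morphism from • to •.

  0 +3≡3 +2≡5 +9≡3  (mod 11)
⟦path⟧: +3

Answer: +3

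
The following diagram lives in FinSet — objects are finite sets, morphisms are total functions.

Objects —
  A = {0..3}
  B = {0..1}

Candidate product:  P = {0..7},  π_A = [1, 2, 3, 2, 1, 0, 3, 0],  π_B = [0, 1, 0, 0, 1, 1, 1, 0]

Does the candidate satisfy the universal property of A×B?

Answer: VALID PRODUCT

Trace:
|A|·|B| = 4·2 = 8;  |P| = 8
Check the pairing map k ↦ (π_A(k), π_B(k)):
  0 -> (1,0)
  1 -> (2,1)
  2 -> (3,0)
  3 -> (2,0)
  4 -> (1,1)
  5 -> (0,1)
  6 -> (3,1)
  7 -> (0,0)
distinct pairs in image: 8 / 8 needed
  → bijection onto A×B; projections well-typed.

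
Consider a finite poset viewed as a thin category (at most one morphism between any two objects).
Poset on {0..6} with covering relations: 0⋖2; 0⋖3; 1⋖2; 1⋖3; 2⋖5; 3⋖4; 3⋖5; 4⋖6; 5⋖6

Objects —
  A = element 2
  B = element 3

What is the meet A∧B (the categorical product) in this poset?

Answer: NO MEET EXISTS

Derivation:
{x : x⊑A ∧ x⊑B} = {0,1}  (A=2, B=3)
  maximal lower bounds 0 and 1 are incomparable: neither 0⊑1 nor 1⊑0
→ no greatest lower bound exists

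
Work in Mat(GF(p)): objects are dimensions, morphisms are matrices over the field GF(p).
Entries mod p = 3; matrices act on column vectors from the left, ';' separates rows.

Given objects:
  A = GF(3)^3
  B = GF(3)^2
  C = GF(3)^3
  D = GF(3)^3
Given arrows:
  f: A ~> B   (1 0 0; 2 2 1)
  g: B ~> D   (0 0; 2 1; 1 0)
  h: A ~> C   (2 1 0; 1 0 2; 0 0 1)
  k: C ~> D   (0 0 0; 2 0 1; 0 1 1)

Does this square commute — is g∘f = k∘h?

Answer: COMMUTES

Derivation:
Path 1 = f;g:
  e0=⟨1,0,0⟩ f~>⟨1,2⟩ g~>⟨0,1,1⟩
  e1=⟨0,1,0⟩ f~>⟨0,2⟩ g~>⟨0,2,0⟩
  e2=⟨0,0,1⟩ f~>⟨0,1⟩ g~>⟨0,1,0⟩
  composite₁ = (0 0 0; 1 2 1; 1 0 0)
Path 2 = h;k:
  e0=⟨1,0,0⟩ h~>⟨2,1,0⟩ k~>⟨0,1,1⟩
  e1=⟨0,1,0⟩ h~>⟨1,0,0⟩ k~>⟨0,2,0⟩
  e2=⟨0,0,1⟩ h~>⟨0,2,1⟩ k~>⟨0,1,0⟩
  composite₂ = (0 0 0; 1 2 1; 1 0 0)
Equal? YES — commutes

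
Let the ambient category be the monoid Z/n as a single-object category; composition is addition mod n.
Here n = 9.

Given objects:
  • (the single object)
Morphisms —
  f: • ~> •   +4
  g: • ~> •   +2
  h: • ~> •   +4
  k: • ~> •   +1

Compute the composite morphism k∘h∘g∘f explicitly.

  0 +4≡4 +2≡6 +4≡1 +1≡2  (mod 9)
result: +2

Answer: +2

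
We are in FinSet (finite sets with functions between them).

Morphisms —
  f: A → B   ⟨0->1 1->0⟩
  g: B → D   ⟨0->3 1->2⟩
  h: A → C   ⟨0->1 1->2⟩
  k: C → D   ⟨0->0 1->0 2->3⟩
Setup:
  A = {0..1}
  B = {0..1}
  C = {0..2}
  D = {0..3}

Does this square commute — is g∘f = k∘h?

1) trace f;g:
  0 f→1 g→2
  1 f→0 g→3
  ⟦path⟧₁ = ⟨0->2 1->3⟩
2) trace h;k:
  0 h→1 k→0
  1 h→2 k→3
  ⟦path⟧₂ = ⟨0->0 1->3⟩
Equal? NO — does not commute

Answer: DOES NOT COMMUTE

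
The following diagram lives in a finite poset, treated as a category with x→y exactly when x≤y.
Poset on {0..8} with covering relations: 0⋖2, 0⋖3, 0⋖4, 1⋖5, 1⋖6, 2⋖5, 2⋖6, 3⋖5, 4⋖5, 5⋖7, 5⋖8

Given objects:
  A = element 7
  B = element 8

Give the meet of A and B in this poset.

Answer: A∧B = 5

Work:
Common predecessors of 7,8: {0,1,2,3,4,5}
  0 ≤ 5
  1 ≤ 5
  2 ≤ 5
  3 ≤ 5
  4 ≤ 5
  5 ≤ 5
glb = 5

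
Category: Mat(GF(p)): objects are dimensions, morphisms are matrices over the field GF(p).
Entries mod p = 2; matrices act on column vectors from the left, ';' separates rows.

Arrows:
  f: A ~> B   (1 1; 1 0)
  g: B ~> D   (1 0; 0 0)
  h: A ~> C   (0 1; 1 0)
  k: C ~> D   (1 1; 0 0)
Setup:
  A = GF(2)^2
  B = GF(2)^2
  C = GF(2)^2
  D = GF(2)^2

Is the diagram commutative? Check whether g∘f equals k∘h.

Answer: COMMUTES

Work:
Along f;g (path 1):
  e0=(1,0) f~>(1,1) g~>(1,0)
  e1=(0,1) f~>(1,0) g~>(1,0)
  result₁ = (1 1; 0 0)
Along h;k (path 2):
  e0=(1,0) h~>(0,1) k~>(1,0)
  e1=(0,1) h~>(1,0) k~>(1,0)
  result₂ = (1 1; 0 0)
Equal? equal; square commutes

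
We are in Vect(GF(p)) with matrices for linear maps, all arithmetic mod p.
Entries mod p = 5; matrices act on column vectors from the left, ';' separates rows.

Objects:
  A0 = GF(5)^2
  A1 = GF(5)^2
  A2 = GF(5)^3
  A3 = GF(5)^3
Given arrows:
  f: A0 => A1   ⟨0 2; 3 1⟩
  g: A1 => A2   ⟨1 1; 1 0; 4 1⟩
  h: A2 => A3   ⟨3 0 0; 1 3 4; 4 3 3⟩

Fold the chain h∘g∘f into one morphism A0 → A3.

  e0=⟨1,0⟩ f=>⟨0,3⟩ g=>⟨3,0,3⟩ h=>⟨4,0,1⟩
  e1=⟨0,1⟩ f=>⟨2,1⟩ g=>⟨3,2,4⟩ h=>⟨4,0,0⟩
⟦path⟧: ⟨4 4; 0 0; 1 0⟩

Answer: ⟨4 4; 0 0; 1 0⟩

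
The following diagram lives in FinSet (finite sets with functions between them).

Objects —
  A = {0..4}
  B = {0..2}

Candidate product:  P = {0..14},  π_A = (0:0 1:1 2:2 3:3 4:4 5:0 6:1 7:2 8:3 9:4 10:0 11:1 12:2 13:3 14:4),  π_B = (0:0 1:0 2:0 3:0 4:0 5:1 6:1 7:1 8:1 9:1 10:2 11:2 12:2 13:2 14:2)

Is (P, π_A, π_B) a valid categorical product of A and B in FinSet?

Answer: VALID PRODUCT

Trace:
|A|·|B| = 5·3 = 15;  |P| = 15
Check the pairing map k ↦ (π_A(k), π_B(k)):
  0 : (0,0)
  1 : (1,0)
  2 : (2,0)
  3 : (3,0)
  4 : (4,0)
  5 : (0,1)
  6 : (1,1)
  7 : (2,1)
  8 : (3,1)
  9 : (4,1)
  10 : (0,2)
  11 : (1,2)
  12 : (2,2)
  13 : (3,2)
  14 : (4,2)
distinct pairs in image: 15 / 15 needed
  → bijection onto A×B; projections well-typed.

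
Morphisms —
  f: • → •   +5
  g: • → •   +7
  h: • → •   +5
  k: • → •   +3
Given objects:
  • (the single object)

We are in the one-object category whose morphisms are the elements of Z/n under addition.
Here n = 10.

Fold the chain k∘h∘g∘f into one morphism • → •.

Answer: +0

Work:
  0 +5≡5 +7≡2 +5≡7 +3≡0  (mod 10)
⟦path⟧: +0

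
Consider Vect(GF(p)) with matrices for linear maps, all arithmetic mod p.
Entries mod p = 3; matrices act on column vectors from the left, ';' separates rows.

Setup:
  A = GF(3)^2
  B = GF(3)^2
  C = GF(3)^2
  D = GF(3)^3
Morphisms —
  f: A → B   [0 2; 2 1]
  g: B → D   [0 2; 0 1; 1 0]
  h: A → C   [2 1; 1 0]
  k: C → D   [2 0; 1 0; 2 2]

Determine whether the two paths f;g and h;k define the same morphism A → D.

Answer: COMMUTES

Trace:
Path 1 = f;g:
  e0=(1,0) f→(0,2) g→(1,2,0)
  e1=(0,1) f→(2,1) g→(2,1,2)
  result₁ = [1 2; 2 1; 0 2]
Path 2 = h;k:
  e0=(1,0) h→(2,1) k→(1,2,0)
  e1=(0,1) h→(1,0) k→(2,1,2)
  result₂ = [1 2; 2 1; 0 2]
Equal? YES — commutes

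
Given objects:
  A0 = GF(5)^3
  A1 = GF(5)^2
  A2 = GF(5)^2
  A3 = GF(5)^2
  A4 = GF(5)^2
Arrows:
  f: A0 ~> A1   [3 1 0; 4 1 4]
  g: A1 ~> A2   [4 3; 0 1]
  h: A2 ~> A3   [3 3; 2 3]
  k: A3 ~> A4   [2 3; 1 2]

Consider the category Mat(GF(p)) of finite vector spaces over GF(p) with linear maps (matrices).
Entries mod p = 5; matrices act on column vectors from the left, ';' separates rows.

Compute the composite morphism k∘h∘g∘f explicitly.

  e0=(1,0,0) f~>(3,4) g~>(4,4) h~>(4,0) k~>(3,4)
  e1=(0,1,0) f~>(1,1) g~>(2,1) h~>(4,2) k~>(4,3)
  e2=(0,0,1) f~>(0,4) g~>(2,4) h~>(3,1) k~>(4,0)
composite: [3 4 4; 4 3 0]

Answer: [3 4 4; 4 3 0]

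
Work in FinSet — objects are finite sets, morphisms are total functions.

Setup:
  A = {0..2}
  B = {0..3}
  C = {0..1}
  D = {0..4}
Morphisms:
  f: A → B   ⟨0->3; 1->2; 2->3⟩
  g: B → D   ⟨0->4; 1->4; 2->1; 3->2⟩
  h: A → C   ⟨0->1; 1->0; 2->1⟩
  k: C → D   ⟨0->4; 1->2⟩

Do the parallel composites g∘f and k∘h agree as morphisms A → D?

Path 1 = f;g:
  0 f→3 g→2
  1 f→2 g→1
  2 f→3 g→2
  composite₁ = ⟨0->2; 1->1; 2->2⟩
Path 2 = h;k:
  0 h→1 k→2
  1 h→0 k→4
  2 h→1 k→2
  composite₂ = ⟨0->2; 1->4; 2->2⟩
Equal? differ; not commutative

Answer: DOES NOT COMMUTE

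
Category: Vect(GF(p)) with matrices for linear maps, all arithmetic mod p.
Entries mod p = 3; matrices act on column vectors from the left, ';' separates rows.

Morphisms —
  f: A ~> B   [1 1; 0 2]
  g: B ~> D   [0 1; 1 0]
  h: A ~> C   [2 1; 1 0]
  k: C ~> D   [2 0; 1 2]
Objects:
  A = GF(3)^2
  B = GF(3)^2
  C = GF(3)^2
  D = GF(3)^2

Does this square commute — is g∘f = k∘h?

Along f;g (path 1):
  e0=(1,0) f~>(1,0) g~>(0,1)
  e1=(0,1) f~>(1,2) g~>(2,1)
  result₁ = [0 2; 1 1]
Along h;k (path 2):
  e0=(1,0) h~>(2,1) k~>(1,1)
  e1=(0,1) h~>(1,0) k~>(2,1)
  result₂ = [1 2; 1 1]
Equal? differ; not commutative

Answer: DOES NOT COMMUTE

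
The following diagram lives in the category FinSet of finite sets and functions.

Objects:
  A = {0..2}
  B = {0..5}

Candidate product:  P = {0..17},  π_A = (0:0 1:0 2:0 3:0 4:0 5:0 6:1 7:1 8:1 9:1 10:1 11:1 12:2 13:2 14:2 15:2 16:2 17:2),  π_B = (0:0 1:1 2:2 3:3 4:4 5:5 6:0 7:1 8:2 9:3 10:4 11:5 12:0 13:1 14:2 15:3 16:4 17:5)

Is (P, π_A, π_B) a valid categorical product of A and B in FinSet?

Answer: VALID PRODUCT

Trace:
|A|·|B| = 3·6 = 18;  |P| = 18
Check the pairing map k ↦ (π_A(k), π_B(k)):
  0 : (0,0)
  1 : (0,1)
  2 : (0,2)
  3 : (0,3)
  4 : (0,4)
  5 : (0,5)
  6 : (1,0)
  7 : (1,1)
  8 : (1,2)
  9 : (1,3)
  10 : (1,4)
  11 : (1,5)
  12 : (2,0)
  13 : (2,1)
  14 : (2,2)
  15 : (2,3)
  16 : (2,4)
  17 : (2,5)
distinct pairs in image: 18 / 18 needed
  → bijection onto A×B; projections well-typed.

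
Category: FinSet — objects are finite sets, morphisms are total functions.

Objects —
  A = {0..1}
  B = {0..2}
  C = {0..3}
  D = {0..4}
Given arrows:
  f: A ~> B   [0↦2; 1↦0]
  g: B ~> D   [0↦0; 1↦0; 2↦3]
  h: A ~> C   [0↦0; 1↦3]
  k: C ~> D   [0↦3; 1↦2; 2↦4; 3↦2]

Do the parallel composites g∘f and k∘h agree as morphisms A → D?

Answer: DOES NOT COMMUTE

Trace:
Along f;g (path 1):
  0 f~>2 g~>3
  1 f~>0 g~>0
  ⟦path⟧₁ = [0↦3; 1↦0]
Along h;k (path 2):
  0 h~>0 k~>3
  1 h~>3 k~>2
  ⟦path⟧₂ = [0↦3; 1↦2]
Equal? differ; not commutative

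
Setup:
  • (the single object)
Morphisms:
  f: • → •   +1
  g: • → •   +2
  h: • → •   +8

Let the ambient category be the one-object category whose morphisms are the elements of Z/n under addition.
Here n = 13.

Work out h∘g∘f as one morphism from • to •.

  0 +1≡1 +2≡3 +8≡11  (mod 13)
composite: +11

Answer: +11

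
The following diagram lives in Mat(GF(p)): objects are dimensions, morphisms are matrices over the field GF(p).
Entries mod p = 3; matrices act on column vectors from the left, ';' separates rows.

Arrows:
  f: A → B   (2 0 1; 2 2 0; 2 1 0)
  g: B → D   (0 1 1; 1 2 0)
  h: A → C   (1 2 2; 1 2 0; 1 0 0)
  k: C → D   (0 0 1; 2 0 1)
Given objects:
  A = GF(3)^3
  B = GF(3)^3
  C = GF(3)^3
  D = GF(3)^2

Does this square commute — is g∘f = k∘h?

Path 1 = f;g:
  e0=⟨1,0,0⟩ f→⟨2,2,2⟩ g→⟨1,0⟩
  e1=⟨0,1,0⟩ f→⟨0,2,1⟩ g→⟨0,1⟩
  e2=⟨0,0,1⟩ f→⟨1,0,0⟩ g→⟨0,1⟩
  result₁ = (1 0 0; 0 1 1)
Path 2 = h;k:
  e0=⟨1,0,0⟩ h→⟨1,1,1⟩ k→⟨1,0⟩
  e1=⟨0,1,0⟩ h→⟨2,2,0⟩ k→⟨0,1⟩
  e2=⟨0,0,1⟩ h→⟨2,0,0⟩ k→⟨0,1⟩
  result₂ = (1 0 0; 0 1 1)
Equal? equal; square commutes

Answer: COMMUTES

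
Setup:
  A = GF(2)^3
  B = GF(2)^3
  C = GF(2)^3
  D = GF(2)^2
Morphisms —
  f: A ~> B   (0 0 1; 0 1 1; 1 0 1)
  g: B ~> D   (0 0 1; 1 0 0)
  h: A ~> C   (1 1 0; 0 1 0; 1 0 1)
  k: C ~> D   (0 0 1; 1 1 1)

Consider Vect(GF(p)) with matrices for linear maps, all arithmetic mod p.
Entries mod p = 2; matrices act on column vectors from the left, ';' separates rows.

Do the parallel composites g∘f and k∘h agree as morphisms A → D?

Along f;g (path 1):
  e0=⟨1,0,0⟩ f~>⟨0,0,1⟩ g~>⟨1,0⟩
  e1=⟨0,1,0⟩ f~>⟨0,1,0⟩ g~>⟨0,0⟩
  e2=⟨0,0,1⟩ f~>⟨1,1,1⟩ g~>⟨1,1⟩
  composite₁ = (1 0 1; 0 0 1)
Along h;k (path 2):
  e0=⟨1,0,0⟩ h~>⟨1,0,1⟩ k~>⟨1,0⟩
  e1=⟨0,1,0⟩ h~>⟨1,1,0⟩ k~>⟨0,0⟩
  e2=⟨0,0,1⟩ h~>⟨0,0,1⟩ k~>⟨1,1⟩
  composite₂ = (1 0 1; 0 0 1)
Equal? YES — commutes

Answer: COMMUTES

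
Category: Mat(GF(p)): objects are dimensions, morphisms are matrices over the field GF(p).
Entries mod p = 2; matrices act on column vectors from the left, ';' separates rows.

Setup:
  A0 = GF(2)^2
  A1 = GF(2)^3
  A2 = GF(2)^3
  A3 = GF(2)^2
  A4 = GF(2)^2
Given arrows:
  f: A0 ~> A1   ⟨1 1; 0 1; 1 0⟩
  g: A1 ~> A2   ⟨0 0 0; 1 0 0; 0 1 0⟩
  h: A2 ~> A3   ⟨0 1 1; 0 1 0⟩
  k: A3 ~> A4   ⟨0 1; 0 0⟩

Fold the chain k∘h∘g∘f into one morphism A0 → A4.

Answer: ⟨1 1; 0 0⟩

Work:
  e0=(1,0) f~>(1,0,1) g~>(0,1,0) h~>(1,1) k~>(1,0)
  e1=(0,1) f~>(1,1,0) g~>(0,1,1) h~>(0,1) k~>(1,0)
composite: ⟨1 1; 0 0⟩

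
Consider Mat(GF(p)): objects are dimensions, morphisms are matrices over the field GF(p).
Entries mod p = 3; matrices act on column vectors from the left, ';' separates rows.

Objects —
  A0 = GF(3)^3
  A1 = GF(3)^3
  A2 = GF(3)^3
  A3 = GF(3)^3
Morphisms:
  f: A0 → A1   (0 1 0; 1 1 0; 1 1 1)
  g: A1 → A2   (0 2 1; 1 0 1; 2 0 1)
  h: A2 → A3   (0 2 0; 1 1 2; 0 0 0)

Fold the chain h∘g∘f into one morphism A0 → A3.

Answer: (2 1 2; 0 2 1; 0 0 0)

Trace:
  e0=(1,0,0) f→(0,1,1) g→(0,1,1) h→(2,0,0)
  e1=(0,1,0) f→(1,1,1) g→(0,2,0) h→(1,2,0)
  e2=(0,0,1) f→(0,0,1) g→(1,1,1) h→(2,1,0)
⟦path⟧: (2 1 2; 0 2 1; 0 0 0)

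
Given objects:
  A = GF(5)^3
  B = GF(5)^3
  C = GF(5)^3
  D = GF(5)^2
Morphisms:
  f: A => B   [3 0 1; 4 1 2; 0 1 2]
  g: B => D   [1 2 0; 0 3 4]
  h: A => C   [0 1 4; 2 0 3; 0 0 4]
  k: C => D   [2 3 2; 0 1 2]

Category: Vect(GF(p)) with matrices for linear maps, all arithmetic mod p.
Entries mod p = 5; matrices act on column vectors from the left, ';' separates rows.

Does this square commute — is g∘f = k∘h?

Answer: DOES NOT COMMUTE

Trace:
Along f;g (path 1):
  e0=[1,0,0] f=>[3,4,0] g=>[1,2]
  e1=[0,1,0] f=>[0,1,1] g=>[2,2]
  e2=[0,0,1] f=>[1,2,2] g=>[0,4]
  result₁ = [1 2 0; 2 2 4]
Along h;k (path 2):
  e0=[1,0,0] h=>[0,2,0] k=>[1,2]
  e1=[0,1,0] h=>[1,0,0] k=>[2,0]
  e2=[0,0,1] h=>[4,3,4] k=>[0,1]
  result₂ = [1 2 0; 2 0 1]
Equal? distinct morphisms ✗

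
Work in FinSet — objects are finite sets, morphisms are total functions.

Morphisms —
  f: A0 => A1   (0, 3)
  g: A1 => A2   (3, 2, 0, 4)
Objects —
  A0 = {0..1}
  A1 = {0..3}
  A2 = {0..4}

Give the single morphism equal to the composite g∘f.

Answer: (3, 4)

Work:
  0 f=>0 g=>3
  1 f=>3 g=>4
composite: (3, 4)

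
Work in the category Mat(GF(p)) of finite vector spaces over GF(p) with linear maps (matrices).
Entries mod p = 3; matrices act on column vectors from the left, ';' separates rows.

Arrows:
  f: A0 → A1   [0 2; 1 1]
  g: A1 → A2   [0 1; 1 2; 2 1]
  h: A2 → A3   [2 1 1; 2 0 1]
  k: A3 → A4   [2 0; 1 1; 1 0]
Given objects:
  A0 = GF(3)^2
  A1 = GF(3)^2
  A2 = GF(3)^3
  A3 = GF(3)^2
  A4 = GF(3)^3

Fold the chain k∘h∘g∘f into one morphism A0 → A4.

Answer: [1 1; 2 0; 2 2]

Derivation:
  e0=(1,0) f→(0,1) g→(1,2,1) h→(2,0) k→(1,2,2)
  e1=(0,1) f→(2,1) g→(1,1,2) h→(2,1) k→(1,0,2)
result: [1 1; 2 0; 2 2]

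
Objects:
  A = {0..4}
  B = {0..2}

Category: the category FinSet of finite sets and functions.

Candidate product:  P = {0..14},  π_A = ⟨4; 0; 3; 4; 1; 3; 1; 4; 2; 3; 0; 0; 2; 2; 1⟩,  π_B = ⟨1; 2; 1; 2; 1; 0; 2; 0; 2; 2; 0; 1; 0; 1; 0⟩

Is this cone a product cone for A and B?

Answer: VALID PRODUCT

Trace:
|A|·|B| = 5·3 = 15;  |P| = 15
Check the pairing map k ↦ (π_A(k), π_B(k)):
  0 -> (4,1)
  1 -> (0,2)
  2 -> (3,1)
  3 -> (4,2)
  4 -> (1,1)
  5 -> (3,0)
  6 -> (1,2)
  7 -> (4,0)
  8 -> (2,2)
  9 -> (3,2)
  10 -> (0,0)
  11 -> (0,1)
  12 -> (2,0)
  13 -> (2,1)
  14 -> (1,0)
distinct pairs in image: 15 / 15 needed
  → bijection onto A×B; projections well-typed.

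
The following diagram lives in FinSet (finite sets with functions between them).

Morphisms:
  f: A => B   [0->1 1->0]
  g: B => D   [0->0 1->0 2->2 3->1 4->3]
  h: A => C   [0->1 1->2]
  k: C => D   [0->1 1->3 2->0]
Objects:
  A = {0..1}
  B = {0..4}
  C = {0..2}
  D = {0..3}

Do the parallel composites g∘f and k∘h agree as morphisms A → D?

1) trace f;g:
  0 f=>1 g=>0
  1 f=>0 g=>0
  composite₁ = [0->0 1->0]
2) trace h;k:
  0 h=>1 k=>3
  1 h=>2 k=>0
  composite₂ = [0->3 1->0]
Equal? distinct morphisms ✗

Answer: DOES NOT COMMUTE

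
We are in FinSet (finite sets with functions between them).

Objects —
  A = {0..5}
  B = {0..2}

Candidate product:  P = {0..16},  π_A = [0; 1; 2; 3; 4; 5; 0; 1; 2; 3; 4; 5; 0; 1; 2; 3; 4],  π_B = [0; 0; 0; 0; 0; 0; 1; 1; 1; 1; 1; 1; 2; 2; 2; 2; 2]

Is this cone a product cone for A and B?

|A|·|B| = 6·3 = 18;  |P| = 17
  → cardinalities differ; no bijection possible.

Answer: NOT A VALID PRODUCT — |P|=17 ≠ |A|·|B|=18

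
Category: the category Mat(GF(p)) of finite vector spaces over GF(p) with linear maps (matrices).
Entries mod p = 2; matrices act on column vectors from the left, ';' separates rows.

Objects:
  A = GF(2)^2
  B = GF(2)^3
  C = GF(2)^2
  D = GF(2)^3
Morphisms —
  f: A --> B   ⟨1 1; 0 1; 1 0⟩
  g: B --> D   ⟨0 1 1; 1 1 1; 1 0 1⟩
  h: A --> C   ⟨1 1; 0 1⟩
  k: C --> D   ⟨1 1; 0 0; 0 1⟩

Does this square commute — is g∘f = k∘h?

Answer: DOES NOT COMMUTE

Trace:
1) trace f;g:
  e0=[1,0] f-->[1,0,1] g-->[1,0,0]
  e1=[0,1] f-->[1,1,0] g-->[1,0,1]
  ⟦path⟧₁ = ⟨1 1; 0 0; 0 1⟩
2) trace h;k:
  e0=[1,0] h-->[1,0] k-->[1,0,0]
  e1=[0,1] h-->[1,1] k-->[0,0,1]
  ⟦path⟧₂ = ⟨1 0; 0 0; 0 1⟩
Equal? differ; not commutative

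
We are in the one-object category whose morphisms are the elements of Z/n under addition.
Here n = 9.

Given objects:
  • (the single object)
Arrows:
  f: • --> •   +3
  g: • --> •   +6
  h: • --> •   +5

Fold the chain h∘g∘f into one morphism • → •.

Answer: +5

Trace:
  0 +3≡3 +6≡0 +5≡5  (mod 9)
result: +5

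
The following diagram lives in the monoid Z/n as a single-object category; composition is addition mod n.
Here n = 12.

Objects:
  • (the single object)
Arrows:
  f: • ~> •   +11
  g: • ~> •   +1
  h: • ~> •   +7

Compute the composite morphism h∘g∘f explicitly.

  0 +11≡11 +1≡0 +7≡7  (mod 12)
result: +7

Answer: +7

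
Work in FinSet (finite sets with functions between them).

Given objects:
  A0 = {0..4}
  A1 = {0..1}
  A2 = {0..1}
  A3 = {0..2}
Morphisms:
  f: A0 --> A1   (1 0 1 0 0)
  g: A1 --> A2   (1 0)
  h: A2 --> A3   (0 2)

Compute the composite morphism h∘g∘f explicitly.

Answer: (0 2 0 2 2)

Work:
  0 f-->1 g-->0 h-->0
  1 f-->0 g-->1 h-->2
  2 f-->1 g-->0 h-->0
  3 f-->0 g-->1 h-->2
  4 f-->0 g-->1 h-->2
result: (0 2 0 2 2)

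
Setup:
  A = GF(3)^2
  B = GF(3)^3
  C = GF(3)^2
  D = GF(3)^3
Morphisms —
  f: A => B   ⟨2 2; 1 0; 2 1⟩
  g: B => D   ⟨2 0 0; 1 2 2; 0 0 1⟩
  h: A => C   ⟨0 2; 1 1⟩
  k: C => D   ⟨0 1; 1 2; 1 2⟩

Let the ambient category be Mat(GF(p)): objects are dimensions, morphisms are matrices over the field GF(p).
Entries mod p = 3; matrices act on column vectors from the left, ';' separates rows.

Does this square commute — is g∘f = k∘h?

Along f;g (path 1):
  e0=[1,0] f=>[2,1,2] g=>[1,2,2]
  e1=[0,1] f=>[2,0,1] g=>[1,1,1]
  ⟦path⟧₁ = ⟨1 1; 2 1; 2 1⟩
Along h;k (path 2):
  e0=[1,0] h=>[0,1] k=>[1,2,2]
  e1=[0,1] h=>[2,1] k=>[1,1,1]
  ⟦path⟧₂ = ⟨1 1; 2 1; 2 1⟩
Equal? YES — commutes

Answer: COMMUTES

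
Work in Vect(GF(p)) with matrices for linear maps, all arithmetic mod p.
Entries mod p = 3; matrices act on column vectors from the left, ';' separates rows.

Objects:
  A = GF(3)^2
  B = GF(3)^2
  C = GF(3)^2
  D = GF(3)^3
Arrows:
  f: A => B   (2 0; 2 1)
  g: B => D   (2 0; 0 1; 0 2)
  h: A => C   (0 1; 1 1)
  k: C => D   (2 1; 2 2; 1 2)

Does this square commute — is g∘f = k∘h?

Answer: DOES NOT COMMUTE

Work:
Along f;g (path 1):
  e0=[1,0] f=>[2,2] g=>[1,2,1]
  e1=[0,1] f=>[0,1] g=>[0,1,2]
  result₁ = (1 0; 2 1; 1 2)
Along h;k (path 2):
  e0=[1,0] h=>[0,1] k=>[1,2,2]
  e1=[0,1] h=>[1,1] k=>[0,1,0]
  result₂ = (1 0; 2 1; 2 0)
Equal? differ; not commutative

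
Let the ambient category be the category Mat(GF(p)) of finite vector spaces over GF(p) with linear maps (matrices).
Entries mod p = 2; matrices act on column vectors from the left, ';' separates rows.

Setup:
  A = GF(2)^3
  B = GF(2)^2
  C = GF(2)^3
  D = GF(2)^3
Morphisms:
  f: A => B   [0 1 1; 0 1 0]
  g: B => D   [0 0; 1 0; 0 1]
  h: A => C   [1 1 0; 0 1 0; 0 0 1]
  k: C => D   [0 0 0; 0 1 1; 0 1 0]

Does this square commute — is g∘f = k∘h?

Path 1 = f;g:
  e0=⟨1,0,0⟩ f=>⟨0,0⟩ g=>⟨0,0,0⟩
  e1=⟨0,1,0⟩ f=>⟨1,1⟩ g=>⟨0,1,1⟩
  e2=⟨0,0,1⟩ f=>⟨1,0⟩ g=>⟨0,1,0⟩
  ⟦path⟧₁ = [0 0 0; 0 1 1; 0 1 0]
Path 2 = h;k:
  e0=⟨1,0,0⟩ h=>⟨1,0,0⟩ k=>⟨0,0,0⟩
  e1=⟨0,1,0⟩ h=>⟨1,1,0⟩ k=>⟨0,1,1⟩
  e2=⟨0,0,1⟩ h=>⟨0,0,1⟩ k=>⟨0,1,0⟩
  ⟦path⟧₂ = [0 0 0; 0 1 1; 0 1 0]
Equal? same morphism ✓

Answer: COMMUTES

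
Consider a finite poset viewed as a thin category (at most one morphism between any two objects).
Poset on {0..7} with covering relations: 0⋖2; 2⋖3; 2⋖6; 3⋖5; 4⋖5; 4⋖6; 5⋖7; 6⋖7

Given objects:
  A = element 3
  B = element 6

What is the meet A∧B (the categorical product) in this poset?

Lower bounds of A=3 and B=6: {0,2}
  0 ⊑ 2
  2 ⊑ 2
glb = 2

Answer: A∧B = 2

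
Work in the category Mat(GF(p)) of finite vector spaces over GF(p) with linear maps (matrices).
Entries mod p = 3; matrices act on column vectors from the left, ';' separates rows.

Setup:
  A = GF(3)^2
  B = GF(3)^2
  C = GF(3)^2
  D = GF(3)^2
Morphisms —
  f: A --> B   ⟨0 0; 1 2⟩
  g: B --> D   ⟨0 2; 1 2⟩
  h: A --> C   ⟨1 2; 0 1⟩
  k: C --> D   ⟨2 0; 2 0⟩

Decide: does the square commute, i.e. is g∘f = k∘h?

Along f;g (path 1):
  e0=(1,0) f-->(0,1) g-->(2,2)
  e1=(0,1) f-->(0,2) g-->(1,1)
  result₁ = ⟨2 1; 2 1⟩
Along h;k (path 2):
  e0=(1,0) h-->(1,0) k-->(2,2)
  e1=(0,1) h-->(2,1) k-->(1,1)
  result₂ = ⟨2 1; 2 1⟩
Equal? equal; square commutes

Answer: COMMUTES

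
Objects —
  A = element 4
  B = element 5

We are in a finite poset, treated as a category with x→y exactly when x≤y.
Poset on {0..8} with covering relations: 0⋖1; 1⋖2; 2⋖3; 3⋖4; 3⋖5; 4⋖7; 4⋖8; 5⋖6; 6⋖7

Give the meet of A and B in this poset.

Lower bounds of A=4 and B=5: {0,1,2,3}
  0 <= 3
  1 <= 3
  2 <= 3
  3 <= 3
glb = 3

Answer: A∧B = 3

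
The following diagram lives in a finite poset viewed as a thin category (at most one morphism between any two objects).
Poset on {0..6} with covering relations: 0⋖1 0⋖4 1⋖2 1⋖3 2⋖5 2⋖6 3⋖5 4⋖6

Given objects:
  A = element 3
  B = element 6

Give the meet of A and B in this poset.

Answer: A∧B = 1

Derivation:
Common predecessors of 3,6: {0,1}
  0 ≤ 1
  1 ≤ 1
glb = 1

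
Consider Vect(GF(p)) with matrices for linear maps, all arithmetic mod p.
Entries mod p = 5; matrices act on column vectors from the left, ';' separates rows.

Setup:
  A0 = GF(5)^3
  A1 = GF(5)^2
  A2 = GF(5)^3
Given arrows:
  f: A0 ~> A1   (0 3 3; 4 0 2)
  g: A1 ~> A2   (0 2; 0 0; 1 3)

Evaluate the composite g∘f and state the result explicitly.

  e0=[1,0,0] f~>[0,4] g~>[3,0,2]
  e1=[0,1,0] f~>[3,0] g~>[0,0,3]
  e2=[0,0,1] f~>[3,2] g~>[4,0,4]
result: (3 0 4; 0 0 0; 2 3 4)

Answer: (3 0 4; 0 0 0; 2 3 4)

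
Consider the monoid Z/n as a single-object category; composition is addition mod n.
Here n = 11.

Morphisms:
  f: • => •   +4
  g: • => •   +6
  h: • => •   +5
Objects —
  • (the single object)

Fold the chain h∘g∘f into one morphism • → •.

Answer: +4

Work:
  0 +4≡4 +6≡10 +5≡4  (mod 11)
⟦path⟧: +4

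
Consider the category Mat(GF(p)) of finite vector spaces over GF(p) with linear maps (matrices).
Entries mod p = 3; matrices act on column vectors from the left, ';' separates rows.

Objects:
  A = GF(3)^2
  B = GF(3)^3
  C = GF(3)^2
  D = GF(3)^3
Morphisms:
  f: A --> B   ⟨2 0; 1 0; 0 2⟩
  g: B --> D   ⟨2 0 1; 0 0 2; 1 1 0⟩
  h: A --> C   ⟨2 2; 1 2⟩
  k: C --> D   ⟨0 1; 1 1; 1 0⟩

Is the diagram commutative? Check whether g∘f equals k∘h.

Answer: DOES NOT COMMUTE

Derivation:
Path 1 = f;g:
  e0=⟨1,0⟩ f-->⟨2,1,0⟩ g-->⟨1,0,0⟩
  e1=⟨0,1⟩ f-->⟨0,0,2⟩ g-->⟨2,1,0⟩
  result₁ = ⟨1 2; 0 1; 0 0⟩
Path 2 = h;k:
  e0=⟨1,0⟩ h-->⟨2,1⟩ k-->⟨1,0,2⟩
  e1=⟨0,1⟩ h-->⟨2,2⟩ k-->⟨2,1,2⟩
  result₂ = ⟨1 2; 0 1; 2 2⟩
Equal? differ; not commutative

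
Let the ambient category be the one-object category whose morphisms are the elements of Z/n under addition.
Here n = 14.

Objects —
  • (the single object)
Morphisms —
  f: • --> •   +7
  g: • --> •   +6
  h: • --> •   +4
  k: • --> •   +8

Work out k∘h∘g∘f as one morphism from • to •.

  0 +7≡7 +6≡13 +4≡3 +8≡11  (mod 14)
⟦path⟧: +11

Answer: +11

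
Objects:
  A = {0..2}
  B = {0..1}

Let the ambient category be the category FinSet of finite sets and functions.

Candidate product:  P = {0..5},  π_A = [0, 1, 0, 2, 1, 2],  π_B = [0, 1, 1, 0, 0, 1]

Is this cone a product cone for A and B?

|A|·|B| = 3·2 = 6;  |P| = 6
Check the pairing map k ↦ (π_A(k), π_B(k)):
  0 : (0,0)
  1 : (1,1)
  2 : (0,1)
  3 : (2,0)
  4 : (1,0)
  5 : (2,1)
distinct pairs in image: 6 / 6 needed
  → bijection onto A×B; projections well-typed.

Answer: VALID PRODUCT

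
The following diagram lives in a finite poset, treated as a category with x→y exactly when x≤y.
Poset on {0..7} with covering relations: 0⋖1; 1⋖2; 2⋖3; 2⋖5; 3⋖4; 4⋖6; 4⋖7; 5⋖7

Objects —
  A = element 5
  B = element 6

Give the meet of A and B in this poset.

Lower bounds of A=5 and B=6: {0,1,2}
  0 ⊑ 2
  1 ⊑ 2
  2 ⊑ 2
glb = 2

Answer: A∧B = 2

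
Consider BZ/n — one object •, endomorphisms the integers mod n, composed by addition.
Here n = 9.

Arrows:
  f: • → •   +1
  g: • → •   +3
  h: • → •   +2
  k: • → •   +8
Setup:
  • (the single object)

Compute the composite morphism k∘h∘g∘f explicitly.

Answer: +5

Trace:
  0 +1≡1 +3≡4 +2≡6 +8≡5  (mod 9)
composite: +5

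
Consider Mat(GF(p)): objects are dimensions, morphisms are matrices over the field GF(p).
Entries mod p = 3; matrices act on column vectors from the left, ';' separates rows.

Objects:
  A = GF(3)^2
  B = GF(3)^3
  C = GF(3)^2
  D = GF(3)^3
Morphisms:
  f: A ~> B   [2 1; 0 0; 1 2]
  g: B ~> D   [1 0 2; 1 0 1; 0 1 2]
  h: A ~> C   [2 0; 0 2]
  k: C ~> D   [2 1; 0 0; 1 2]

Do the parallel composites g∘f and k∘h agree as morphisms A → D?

Path 1 = f;g:
  e0=⟨1,0⟩ f~>⟨2,0,1⟩ g~>⟨1,0,2⟩
  e1=⟨0,1⟩ f~>⟨1,0,2⟩ g~>⟨2,0,1⟩
  ⟦path⟧₁ = [1 2; 0 0; 2 1]
Path 2 = h;k:
  e0=⟨1,0⟩ h~>⟨2,0⟩ k~>⟨1,0,2⟩
  e1=⟨0,1⟩ h~>⟨0,2⟩ k~>⟨2,0,1⟩
  ⟦path⟧₂ = [1 2; 0 0; 2 1]
Equal? YES — commutes

Answer: COMMUTES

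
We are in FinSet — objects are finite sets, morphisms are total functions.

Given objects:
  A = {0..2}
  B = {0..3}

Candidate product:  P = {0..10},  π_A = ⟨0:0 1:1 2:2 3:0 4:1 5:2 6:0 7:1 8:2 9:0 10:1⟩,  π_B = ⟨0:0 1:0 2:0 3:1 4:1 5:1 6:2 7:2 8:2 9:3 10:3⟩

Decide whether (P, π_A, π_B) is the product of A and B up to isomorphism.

Answer: NOT A VALID PRODUCT — |P|=11 ≠ |A|·|B|=12

Trace:
|A|·|B| = 3·4 = 12;  |P| = 11
  → cardinalities differ; no bijection possible.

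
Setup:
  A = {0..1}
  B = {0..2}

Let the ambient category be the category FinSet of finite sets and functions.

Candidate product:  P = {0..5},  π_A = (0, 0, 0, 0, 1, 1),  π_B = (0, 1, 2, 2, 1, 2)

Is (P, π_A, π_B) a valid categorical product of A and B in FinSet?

Answer: NOT A VALID PRODUCT — duplicate pair at indices 2,3

Trace:
|A|·|B| = 2·3 = 6;  |P| = 6
Check the pairing map k ↦ (π_A(k), π_B(k)):
  0 -> (0,0)
  1 -> (0,1)
  2 -> (0,2)
  3 -> (0,2)  ✗ repeats pair of k=2
  4 -> (1,1)
  5 -> (1,2)
distinct pairs in image: 5 / 6 needed
  → (0,2) hit at k=2 and k=3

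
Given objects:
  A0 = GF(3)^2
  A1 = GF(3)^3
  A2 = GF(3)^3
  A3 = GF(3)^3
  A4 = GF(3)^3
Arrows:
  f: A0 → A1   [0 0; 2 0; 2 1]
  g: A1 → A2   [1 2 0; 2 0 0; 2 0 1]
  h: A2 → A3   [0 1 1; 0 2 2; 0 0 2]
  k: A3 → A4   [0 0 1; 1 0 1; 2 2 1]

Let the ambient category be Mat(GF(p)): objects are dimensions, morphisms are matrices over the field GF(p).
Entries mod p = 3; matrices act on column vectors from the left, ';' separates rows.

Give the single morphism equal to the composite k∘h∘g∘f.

Answer: [1 2; 0 0; 1 2]

Derivation:
  e0=[1,0] f→[0,2,2] g→[1,0,2] h→[2,1,1] k→[1,0,1]
  e1=[0,1] f→[0,0,1] g→[0,0,1] h→[1,2,2] k→[2,0,2]
⟦path⟧: [1 2; 0 0; 1 2]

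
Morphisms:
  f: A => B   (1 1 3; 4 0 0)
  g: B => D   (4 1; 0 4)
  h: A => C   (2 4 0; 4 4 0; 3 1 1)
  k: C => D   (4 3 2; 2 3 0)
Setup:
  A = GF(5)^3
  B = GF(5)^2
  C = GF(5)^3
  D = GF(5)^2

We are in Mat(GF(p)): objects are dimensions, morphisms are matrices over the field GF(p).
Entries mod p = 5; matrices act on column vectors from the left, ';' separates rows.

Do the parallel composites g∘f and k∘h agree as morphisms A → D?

Answer: DOES NOT COMMUTE

Trace:
Along f;g (path 1):
  e0=(1,0,0) f=>(1,4) g=>(3,1)
  e1=(0,1,0) f=>(1,0) g=>(4,0)
  e2=(0,0,1) f=>(3,0) g=>(2,0)
  composite₁ = (3 4 2; 1 0 0)
Along h;k (path 2):
  e0=(1,0,0) h=>(2,4,3) k=>(1,1)
  e1=(0,1,0) h=>(4,4,1) k=>(0,0)
  e2=(0,0,1) h=>(0,0,1) k=>(2,0)
  composite₂ = (1 0 2; 1 0 0)
Equal? distinct morphisms ✗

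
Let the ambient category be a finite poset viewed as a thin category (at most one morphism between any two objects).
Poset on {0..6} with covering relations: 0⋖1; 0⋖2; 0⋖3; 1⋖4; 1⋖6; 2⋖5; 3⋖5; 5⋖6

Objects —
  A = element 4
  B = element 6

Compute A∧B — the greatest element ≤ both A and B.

Common predecessors of 4,6: {0,1}
  0 ≤ 1
  1 ≤ 1
glb = 1

Answer: A∧B = 1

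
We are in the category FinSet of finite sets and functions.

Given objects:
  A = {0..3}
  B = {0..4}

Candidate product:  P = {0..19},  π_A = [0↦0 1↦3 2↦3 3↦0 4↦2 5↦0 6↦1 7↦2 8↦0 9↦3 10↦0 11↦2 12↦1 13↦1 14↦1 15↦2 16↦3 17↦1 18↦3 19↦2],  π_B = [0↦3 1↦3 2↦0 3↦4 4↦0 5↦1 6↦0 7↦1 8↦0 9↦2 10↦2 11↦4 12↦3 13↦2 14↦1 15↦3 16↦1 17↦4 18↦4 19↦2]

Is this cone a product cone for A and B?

Answer: VALID PRODUCT

Trace:
|A|·|B| = 4·5 = 20;  |P| = 20
Check the pairing map k ↦ (π_A(k), π_B(k)):
  0 ↦ (0,3)
  1 ↦ (3,3)
  2 ↦ (3,0)
  3 ↦ (0,4)
  4 ↦ (2,0)
  5 ↦ (0,1)
  6 ↦ (1,0)
  7 ↦ (2,1)
  8 ↦ (0,0)
  9 ↦ (3,2)
  10 ↦ (0,2)
  11 ↦ (2,4)
  12 ↦ (1,3)
  13 ↦ (1,2)
  14 ↦ (1,1)
  15 ↦ (2,3)
  16 ↦ (3,1)
  17 ↦ (1,4)
  18 ↦ (3,4)
  19 ↦ (2,2)
distinct pairs in image: 20 / 20 needed
  → bijection onto A×B; projections well-typed.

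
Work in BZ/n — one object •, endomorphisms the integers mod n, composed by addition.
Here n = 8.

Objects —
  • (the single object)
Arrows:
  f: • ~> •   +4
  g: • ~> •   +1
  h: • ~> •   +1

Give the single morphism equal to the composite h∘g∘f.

  0 +4≡4 +1≡5 +1≡6  (mod 8)
composite: +6

Answer: +6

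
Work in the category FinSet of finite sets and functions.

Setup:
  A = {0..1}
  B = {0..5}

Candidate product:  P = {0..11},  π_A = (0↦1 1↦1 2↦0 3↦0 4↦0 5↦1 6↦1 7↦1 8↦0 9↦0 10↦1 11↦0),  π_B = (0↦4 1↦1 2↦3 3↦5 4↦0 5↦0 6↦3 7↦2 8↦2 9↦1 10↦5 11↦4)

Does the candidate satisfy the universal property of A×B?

|A|·|B| = 2·6 = 12;  |P| = 12
Check the pairing map k ↦ (π_A(k), π_B(k)):
  0 ↦ (1,4)
  1 ↦ (1,1)
  2 ↦ (0,3)
  3 ↦ (0,5)
  4 ↦ (0,0)
  5 ↦ (1,0)
  6 ↦ (1,3)
  7 ↦ (1,2)
  8 ↦ (0,2)
  9 ↦ (0,1)
  10 ↦ (1,5)
  11 ↦ (0,4)
distinct pairs in image: 12 / 12 needed
  → bijection onto A×B; projections well-typed.

Answer: VALID PRODUCT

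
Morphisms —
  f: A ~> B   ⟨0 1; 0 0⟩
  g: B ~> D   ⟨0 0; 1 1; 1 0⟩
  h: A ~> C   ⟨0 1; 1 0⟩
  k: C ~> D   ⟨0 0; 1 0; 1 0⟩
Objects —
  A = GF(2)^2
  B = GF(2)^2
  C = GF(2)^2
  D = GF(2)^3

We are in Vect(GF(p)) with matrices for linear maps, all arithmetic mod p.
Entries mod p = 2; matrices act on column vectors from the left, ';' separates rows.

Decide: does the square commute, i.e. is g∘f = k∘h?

1) trace f;g:
  e0=(1,0) f~>(0,0) g~>(0,0,0)
  e1=(0,1) f~>(1,0) g~>(0,1,1)
  composite₁ = ⟨0 0; 0 1; 0 1⟩
2) trace h;k:
  e0=(1,0) h~>(0,1) k~>(0,0,0)
  e1=(0,1) h~>(1,0) k~>(0,1,1)
  composite₂ = ⟨0 0; 0 1; 0 1⟩
Equal? equal; square commutes

Answer: COMMUTES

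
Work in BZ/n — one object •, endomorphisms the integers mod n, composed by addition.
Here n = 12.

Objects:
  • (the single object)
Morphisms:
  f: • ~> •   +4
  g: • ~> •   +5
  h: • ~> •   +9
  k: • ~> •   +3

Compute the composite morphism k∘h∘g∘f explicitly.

  0 +4≡4 +5≡9 +9≡6 +3≡9  (mod 12)
composite: +9

Answer: +9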